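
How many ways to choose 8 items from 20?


C(20,8) = 20!/(8! × 12!)
= 2432902008176640000/(40320 × 479001600)
= 125970

C(20,8) = 125970


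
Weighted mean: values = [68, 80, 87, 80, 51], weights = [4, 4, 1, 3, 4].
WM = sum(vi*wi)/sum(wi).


Numerator = 68*4 + 80*4 + 87*1 + 80*3 + 51*4 = 1123
Denominator = 4 + 4 + 1 + 3 + 4 = 16
WM = 1123/16 = 70.1875

WM = 70.1875


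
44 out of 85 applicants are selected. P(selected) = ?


P = 44/85 = 0.5176

P = 0.5176


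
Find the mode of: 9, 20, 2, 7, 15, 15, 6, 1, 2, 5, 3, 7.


Frequencies: 1:1, 2:2, 3:1, 5:1, 6:1, 7:2, 9:1, 15:2, 20:1
Max frequency = 2
Mode = 2, 7, 15

Mode = 2, 7, 15


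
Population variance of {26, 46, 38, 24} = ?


Mean = 33.5000
Squared deviations: 56.2500, 156.2500, 20.2500, 90.2500
Sum = 323.0000
Variance = 323.0000/4 = 80.7500

Variance = 80.7500


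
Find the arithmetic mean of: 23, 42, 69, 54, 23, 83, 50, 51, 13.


Sum = 23 + 42 + 69 + 54 + 23 + 83 + 50 + 51 + 13 = 408
n = 9
Mean = 408/9 = 45.3333

Mean = 45.3333


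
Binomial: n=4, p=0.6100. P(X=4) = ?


C(4,4) = 1
p^4 = 0.138458
(1-p)^0 = 1.000000
P = 1 * 0.138458 * 1.000000 = 0.1385

P(X=4) = 0.1385


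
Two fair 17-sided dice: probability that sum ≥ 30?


Total outcomes = 17×17 = 289
Favorable (sum ≥ 30): 15
P = 15/289 = 0.0519

P = 0.0519


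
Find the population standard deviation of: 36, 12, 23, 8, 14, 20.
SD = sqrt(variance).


Mean = 18.8333
Variance = 83.4722
SD = sqrt(83.4722) = 9.1363

SD = 9.1363


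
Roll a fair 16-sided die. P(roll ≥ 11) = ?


Favorable outcomes (roll ≥ 11): 6
Total outcomes = 16
P = 6/16 = 0.3750

P = 0.3750


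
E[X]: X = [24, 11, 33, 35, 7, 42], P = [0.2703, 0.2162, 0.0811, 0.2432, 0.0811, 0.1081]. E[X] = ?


E[X] = 24*0.2703 + 11*0.2162 + 33*0.0811 + 35*0.2432 + 7*0.0811 + 42*0.1081
= 6.4872 + 2.3782 + 2.6763 + 8.5120 + 0.5677 + 4.5402
= 25.1616

E[X] = 25.1616


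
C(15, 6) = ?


C(15,6) = 15!/(6! × 9!)
= 1307674368000/(720 × 362880)
= 5005

C(15,6) = 5005


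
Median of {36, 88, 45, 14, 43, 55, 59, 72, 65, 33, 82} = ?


Sorted: 14, 33, 36, 43, 45, 55, 59, 65, 72, 82, 88
n = 11 (odd)
Middle value = 55

Median = 55


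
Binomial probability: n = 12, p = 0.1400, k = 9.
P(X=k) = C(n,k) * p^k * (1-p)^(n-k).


C(12,9) = 220
p^9 = 2.066105e-08
(1-p)^3 = 0.636056
P = 220 * 2.066105e-08 * 0.636056 = 2.8911e-06

P(X=9) = 2.8911e-06


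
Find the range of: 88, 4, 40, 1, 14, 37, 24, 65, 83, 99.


Max = 99, Min = 1
Range = 99 - 1 = 98

Range = 98


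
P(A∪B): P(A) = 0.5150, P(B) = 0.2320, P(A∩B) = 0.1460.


P(A∪B) = 0.5150 + 0.2320 - 0.1460
= 0.7470 - 0.1460
= 0.6010

P(A∪B) = 0.6010


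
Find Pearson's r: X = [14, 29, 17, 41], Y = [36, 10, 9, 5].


Mean X = 25.2500, Mean Y = 15.0000
SD X = 10.685855, SD Y = 12.267844
Cov = -90.750000
r = -90.750000/(10.685855*12.267844) = -0.6923

r = -0.6923


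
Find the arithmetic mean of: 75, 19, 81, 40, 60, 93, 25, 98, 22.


Sum = 75 + 19 + 81 + 40 + 60 + 93 + 25 + 98 + 22 = 513
n = 9
Mean = 513/9 = 57.0000

Mean = 57.0000


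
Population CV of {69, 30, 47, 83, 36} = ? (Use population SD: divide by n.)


Mean = 53.0000
SD = 20.0499
CV = (20.0499/53.0000)*100 = 37.8301%

CV = 37.8301%


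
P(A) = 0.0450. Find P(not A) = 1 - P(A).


P(not A) = 1 - 0.0450 = 0.9550

P(not A) = 0.9550


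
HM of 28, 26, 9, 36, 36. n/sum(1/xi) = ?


Sum of reciprocals = 1/28 + 1/26 + 1/9 + 1/36 + 1/36 = 0.240842
HM = 5/0.240842 = 20.7605

HM = 20.7605


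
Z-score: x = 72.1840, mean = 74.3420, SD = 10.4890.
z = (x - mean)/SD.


z = (72.1840 - 74.3420)/10.4890
= -2.1580/10.4890
= -0.2057

z = -0.2057


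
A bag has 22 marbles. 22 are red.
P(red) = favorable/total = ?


P = 22/22 = 1.0000

P = 1.0000


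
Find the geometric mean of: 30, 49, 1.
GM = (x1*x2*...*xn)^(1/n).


Product = 30 × 49 × 1 = 1470
GM = 1470^(1/3) = 11.3703

GM = 11.3703


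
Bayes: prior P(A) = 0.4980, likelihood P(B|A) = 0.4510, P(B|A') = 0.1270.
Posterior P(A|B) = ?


P(B) = P(B|A)*P(A) + P(B|A')*P(A')
= 0.4510*0.4980 + 0.1270*0.5020
= 0.224598 + 0.063754 = 0.288352
P(A|B) = 0.224598/0.288352 = 0.7789

P(A|B) = 0.7789


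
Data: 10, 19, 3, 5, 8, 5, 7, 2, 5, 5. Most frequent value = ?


Frequencies: 2:1, 3:1, 5:4, 7:1, 8:1, 10:1, 19:1
Max frequency = 4
Mode = 5

Mode = 5


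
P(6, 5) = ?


P(6,5) = 6!/1!
= 720/1
= 720

P(6,5) = 720


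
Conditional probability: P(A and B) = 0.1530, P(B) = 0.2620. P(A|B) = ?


P(A|B) = 0.1530/0.2620 = 0.5840

P(A|B) = 0.5840


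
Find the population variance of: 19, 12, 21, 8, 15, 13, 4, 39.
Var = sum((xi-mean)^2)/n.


Mean = 16.3750
Squared deviations: 6.8906, 19.1406, 21.3906, 70.1406, 1.8906, 11.3906, 153.1406, 511.8906
Sum = 795.8750
Variance = 795.8750/8 = 99.4844

Variance = 99.4844


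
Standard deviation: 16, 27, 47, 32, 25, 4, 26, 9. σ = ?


Mean = 23.2500
Variance = 161.4375
SD = sqrt(161.4375) = 12.7058

SD = 12.7058


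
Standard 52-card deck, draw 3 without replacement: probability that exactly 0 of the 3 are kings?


Hypergeometric: P(X=0) = C(4,0)·C(48,3) / C(52,3)
= 1 × 17296 / 22100
= 17296/22100 = 0.7826

P = 0.7826


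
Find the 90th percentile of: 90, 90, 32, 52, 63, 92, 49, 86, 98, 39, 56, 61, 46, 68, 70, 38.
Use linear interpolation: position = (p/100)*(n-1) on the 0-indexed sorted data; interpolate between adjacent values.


Sorted: 32, 38, 39, 46, 49, 52, 56, 61, 63, 68, 70, 86, 90, 90, 92, 98
n = 16
Index = 90/100 * 15 = 13.5000
Lower = data[13] = 90, Upper = data[14] = 92
P90 = 90 + 0.5000*(2) = 91.0000

P90 = 91.0000


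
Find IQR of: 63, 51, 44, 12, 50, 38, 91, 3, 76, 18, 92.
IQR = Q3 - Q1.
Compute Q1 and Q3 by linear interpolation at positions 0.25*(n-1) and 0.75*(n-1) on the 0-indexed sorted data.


Sorted: 3, 12, 18, 38, 44, 50, 51, 63, 76, 91, 92
Q1 (25th %ile) = 28.0000
Q3 (75th %ile) = 69.5000
IQR = 69.5000 - 28.0000 = 41.5000

IQR = 41.5000


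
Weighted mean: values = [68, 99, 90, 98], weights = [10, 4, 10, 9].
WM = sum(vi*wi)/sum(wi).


Numerator = 68*10 + 99*4 + 90*10 + 98*9 = 2858
Denominator = 10 + 4 + 10 + 9 = 33
WM = 2858/33 = 86.6061

WM = 86.6061


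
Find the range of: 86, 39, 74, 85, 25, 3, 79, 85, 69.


Max = 86, Min = 3
Range = 86 - 3 = 83

Range = 83


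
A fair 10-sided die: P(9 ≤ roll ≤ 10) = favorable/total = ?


Favorable outcomes (9 ≤ roll ≤ 10): 2
Total outcomes = 10
P = 2/10 = 0.2000

P = 0.2000


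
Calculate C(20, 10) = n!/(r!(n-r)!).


C(20,10) = 20!/(10! × 10!)
= 2432902008176640000/(3628800 × 3628800)
= 184756

C(20,10) = 184756


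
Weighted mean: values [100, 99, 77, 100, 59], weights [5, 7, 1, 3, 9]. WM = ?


Numerator = 100*5 + 99*7 + 77*1 + 100*3 + 59*9 = 2101
Denominator = 5 + 7 + 1 + 3 + 9 = 25
WM = 2101/25 = 84.0400

WM = 84.0400


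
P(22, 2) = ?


P(22,2) = 22!/20!
= 1124000727777607680000/2432902008176640000
= 462

P(22,2) = 462


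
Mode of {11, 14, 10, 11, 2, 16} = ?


Frequencies: 2:1, 10:1, 11:2, 14:1, 16:1
Max frequency = 2
Mode = 11

Mode = 11


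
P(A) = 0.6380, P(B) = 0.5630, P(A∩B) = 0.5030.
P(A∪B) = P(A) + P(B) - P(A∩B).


P(A∪B) = 0.6380 + 0.5630 - 0.5030
= 1.2010 - 0.5030
= 0.6980

P(A∪B) = 0.6980


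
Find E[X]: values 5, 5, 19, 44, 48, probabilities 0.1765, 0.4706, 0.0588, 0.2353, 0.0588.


E[X] = 5*0.1765 + 5*0.4706 + 19*0.0588 + 44*0.2353 + 48*0.0588
= 0.8825 + 2.3530 + 1.1172 + 10.3532 + 2.8224
= 17.5283

E[X] = 17.5283


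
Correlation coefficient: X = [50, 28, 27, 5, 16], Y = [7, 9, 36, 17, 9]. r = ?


Mean X = 25.2000, Mean Y = 15.6000
SD X = 14.958610, SD Y = 10.762899
Cov = -32.520000
r = -32.520000/(14.958610*10.762899) = -0.2020

r = -0.2020


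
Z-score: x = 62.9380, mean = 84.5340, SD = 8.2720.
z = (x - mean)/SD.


z = (62.9380 - 84.5340)/8.2720
= -21.5960/8.2720
= -2.6107

z = -2.6107


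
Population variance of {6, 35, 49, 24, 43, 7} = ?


Mean = 27.3333
Squared deviations: 455.1111, 58.7778, 469.4444, 11.1111, 245.4444, 413.4444
Sum = 1653.3333
Variance = 1653.3333/6 = 275.5556

Variance = 275.5556


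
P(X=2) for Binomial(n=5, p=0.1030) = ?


C(5,2) = 10
p^2 = 0.010609
(1-p)^3 = 0.721734
P = 10 * 0.010609 * 0.721734 = 0.0766

P(X=2) = 0.0766


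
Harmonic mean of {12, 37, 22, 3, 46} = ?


Sum of reciprocals = 1/12 + 1/37 + 1/22 + 1/3 + 1/46 = 0.510887
HM = 5/0.510887 = 9.7869

HM = 9.7869


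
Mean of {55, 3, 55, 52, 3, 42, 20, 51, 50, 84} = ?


Sum = 55 + 3 + 55 + 52 + 3 + 42 + 20 + 51 + 50 + 84 = 415
n = 10
Mean = 415/10 = 41.5000

Mean = 41.5000


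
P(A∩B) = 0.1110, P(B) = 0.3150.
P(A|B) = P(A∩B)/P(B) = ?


P(A|B) = 0.1110/0.3150 = 0.3524

P(A|B) = 0.3524


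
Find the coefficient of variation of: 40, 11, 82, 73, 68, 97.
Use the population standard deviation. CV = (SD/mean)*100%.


Mean = 61.8333
SD = 28.4805
CV = (28.4805/61.8333)*100 = 46.0601%

CV = 46.0601%


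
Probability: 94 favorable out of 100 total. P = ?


P = 94/100 = 0.9400

P = 0.9400


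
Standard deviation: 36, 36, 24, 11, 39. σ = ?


Mean = 29.2000
Variance = 109.3600
SD = sqrt(109.3600) = 10.4575

SD = 10.4575


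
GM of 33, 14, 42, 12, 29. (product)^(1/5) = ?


Product = 33 × 14 × 42 × 12 × 29 = 6752592
GM = 6752592^(1/5) = 23.2217

GM = 23.2217


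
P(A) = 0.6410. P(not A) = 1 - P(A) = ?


P(not A) = 1 - 0.6410 = 0.3590

P(not A) = 0.3590


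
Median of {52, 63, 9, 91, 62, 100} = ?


Sorted: 9, 52, 62, 63, 91, 100
n = 6 (even)
Middle values: 62 and 63
Median = (62+63)/2 = 62.5000

Median = 62.5000


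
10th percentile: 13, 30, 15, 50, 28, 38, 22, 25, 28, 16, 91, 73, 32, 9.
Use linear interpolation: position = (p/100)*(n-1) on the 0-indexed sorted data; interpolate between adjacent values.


Sorted: 9, 13, 15, 16, 22, 25, 28, 28, 30, 32, 38, 50, 73, 91
n = 14
Index = 10/100 * 13 = 1.3000
Lower = data[1] = 13, Upper = data[2] = 15
P10 = 13 + 0.3000*(2) = 13.6000

P10 = 13.6000


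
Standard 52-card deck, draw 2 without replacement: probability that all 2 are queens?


P(all queens) = (4/52) × (3/51)
= 0.0045

P = 0.0045


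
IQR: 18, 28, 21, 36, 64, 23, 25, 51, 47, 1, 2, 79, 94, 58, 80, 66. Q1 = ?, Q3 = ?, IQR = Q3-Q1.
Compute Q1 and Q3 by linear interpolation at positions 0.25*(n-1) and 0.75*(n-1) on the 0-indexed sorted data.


Sorted: 1, 2, 18, 21, 23, 25, 28, 36, 47, 51, 58, 64, 66, 79, 80, 94
Q1 (25th %ile) = 22.5000
Q3 (75th %ile) = 64.5000
IQR = 64.5000 - 22.5000 = 42.0000

IQR = 42.0000


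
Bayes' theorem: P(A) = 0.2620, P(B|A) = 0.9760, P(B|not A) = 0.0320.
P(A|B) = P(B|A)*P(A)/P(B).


P(B) = P(B|A)*P(A) + P(B|A')*P(A')
= 0.9760*0.2620 + 0.0320*0.7380
= 0.255712 + 0.023616 = 0.279328
P(A|B) = 0.255712/0.279328 = 0.9155

P(A|B) = 0.9155


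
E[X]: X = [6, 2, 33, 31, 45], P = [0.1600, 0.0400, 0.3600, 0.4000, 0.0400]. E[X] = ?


E[X] = 6*0.1600 + 2*0.0400 + 33*0.3600 + 31*0.4000 + 45*0.0400
= 0.9600 + 0.0800 + 11.8800 + 12.4000 + 1.8000
= 27.1200

E[X] = 27.1200


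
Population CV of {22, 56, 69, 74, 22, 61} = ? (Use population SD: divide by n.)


Mean = 50.6667
SD = 21.0528
CV = (21.0528/50.6667)*100 = 41.5517%

CV = 41.5517%


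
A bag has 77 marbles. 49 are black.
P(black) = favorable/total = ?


P = 49/77 = 0.6364

P = 0.6364


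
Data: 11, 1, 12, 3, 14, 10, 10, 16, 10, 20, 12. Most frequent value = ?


Frequencies: 1:1, 3:1, 10:3, 11:1, 12:2, 14:1, 16:1, 20:1
Max frequency = 3
Mode = 10

Mode = 10


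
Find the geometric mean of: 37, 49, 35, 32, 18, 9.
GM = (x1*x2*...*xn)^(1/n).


Product = 37 × 49 × 35 × 32 × 18 × 9 = 328950720
GM = 328950720^(1/6) = 26.2737

GM = 26.2737


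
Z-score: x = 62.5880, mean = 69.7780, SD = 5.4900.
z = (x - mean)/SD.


z = (62.5880 - 69.7780)/5.4900
= -7.1900/5.4900
= -1.3097

z = -1.3097


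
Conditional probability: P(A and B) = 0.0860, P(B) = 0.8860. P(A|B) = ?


P(A|B) = 0.0860/0.8860 = 0.0971

P(A|B) = 0.0971


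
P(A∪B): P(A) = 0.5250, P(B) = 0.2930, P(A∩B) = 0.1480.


P(A∪B) = 0.5250 + 0.2930 - 0.1480
= 0.8180 - 0.1480
= 0.6700

P(A∪B) = 0.6700


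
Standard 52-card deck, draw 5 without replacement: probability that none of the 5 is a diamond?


P(no diamonds) = (39/52) × (38/51) × (37/50) × (36/49) × (35/48)
= 0.2215

P = 0.2215


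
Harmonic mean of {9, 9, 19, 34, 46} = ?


Sum of reciprocals = 1/9 + 1/9 + 1/19 + 1/34 + 1/46 = 0.326005
HM = 5/0.326005 = 15.3372

HM = 15.3372


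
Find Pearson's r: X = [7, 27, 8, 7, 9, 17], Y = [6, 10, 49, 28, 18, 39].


Mean X = 12.5000, Mean Y = 25.0000
SD X = 7.342797, SD Y = 15.362291
Cov = -25.000000
r = -25.000000/(7.342797*15.362291) = -0.2216

r = -0.2216


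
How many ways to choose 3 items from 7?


C(7,3) = 7!/(3! × 4!)
= 5040/(6 × 24)
= 35

C(7,3) = 35


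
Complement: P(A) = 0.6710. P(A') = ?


P(not A) = 1 - 0.6710 = 0.3290

P(not A) = 0.3290


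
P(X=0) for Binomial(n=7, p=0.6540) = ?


C(7,0) = 1
p^0 = 1.000000
(1-p)^7 = 0.000594
P = 1 * 1.000000 * 0.000594 = 0.0006

P(X=0) = 0.0006


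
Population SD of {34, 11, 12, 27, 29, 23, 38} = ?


Mean = 24.8571
Variance = 91.2653
SD = sqrt(91.2653) = 9.5533

SD = 9.5533


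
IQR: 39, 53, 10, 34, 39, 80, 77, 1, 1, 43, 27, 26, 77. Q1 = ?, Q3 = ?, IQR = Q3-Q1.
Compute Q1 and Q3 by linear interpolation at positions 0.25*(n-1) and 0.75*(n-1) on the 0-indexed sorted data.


Sorted: 1, 1, 10, 26, 27, 34, 39, 39, 43, 53, 77, 77, 80
Q1 (25th %ile) = 26.0000
Q3 (75th %ile) = 53.0000
IQR = 53.0000 - 26.0000 = 27.0000

IQR = 27.0000


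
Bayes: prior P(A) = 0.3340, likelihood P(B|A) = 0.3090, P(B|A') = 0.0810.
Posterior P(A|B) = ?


P(B) = P(B|A)*P(A) + P(B|A')*P(A')
= 0.3090*0.3340 + 0.0810*0.6660
= 0.103206 + 0.053946 = 0.157152
P(A|B) = 0.103206/0.157152 = 0.6567

P(A|B) = 0.6567


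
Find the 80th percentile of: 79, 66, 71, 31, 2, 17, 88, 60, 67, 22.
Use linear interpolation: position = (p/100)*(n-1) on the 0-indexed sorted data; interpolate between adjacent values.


Sorted: 2, 17, 22, 31, 60, 66, 67, 71, 79, 88
n = 10
Index = 80/100 * 9 = 7.2000
Lower = data[7] = 71, Upper = data[8] = 79
P80 = 71 + 0.2000*(8) = 72.6000

P80 = 72.6000


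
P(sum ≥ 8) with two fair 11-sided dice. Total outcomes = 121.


Total outcomes = 11×11 = 121
Favorable (sum ≥ 8): 100
P = 100/121 = 0.8264

P = 0.8264


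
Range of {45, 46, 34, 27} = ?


Max = 46, Min = 27
Range = 46 - 27 = 19

Range = 19


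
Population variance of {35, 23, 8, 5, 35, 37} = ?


Mean = 23.8333
Squared deviations: 124.6944, 0.6944, 250.6944, 354.6944, 124.6944, 173.3611
Sum = 1028.8333
Variance = 1028.8333/6 = 171.4722

Variance = 171.4722


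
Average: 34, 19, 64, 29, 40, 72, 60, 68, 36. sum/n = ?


Sum = 34 + 19 + 64 + 29 + 40 + 72 + 60 + 68 + 36 = 422
n = 9
Mean = 422/9 = 46.8889

Mean = 46.8889


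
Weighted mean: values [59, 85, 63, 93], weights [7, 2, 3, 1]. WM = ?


Numerator = 59*7 + 85*2 + 63*3 + 93*1 = 865
Denominator = 7 + 2 + 3 + 1 = 13
WM = 865/13 = 66.5385

WM = 66.5385


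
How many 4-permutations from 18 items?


P(18,4) = 18!/14!
= 6402373705728000/87178291200
= 73440

P(18,4) = 73440


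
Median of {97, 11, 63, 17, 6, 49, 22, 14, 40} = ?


Sorted: 6, 11, 14, 17, 22, 40, 49, 63, 97
n = 9 (odd)
Middle value = 22

Median = 22


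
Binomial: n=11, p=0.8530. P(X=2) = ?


C(11,2) = 55
p^2 = 0.727609
(1-p)^9 = 3.205206e-08
P = 55 * 0.727609 * 3.205206e-08 = 1.2827e-06

P(X=2) = 1.2827e-06


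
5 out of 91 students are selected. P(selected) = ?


P = 5/91 = 0.0549

P = 0.0549


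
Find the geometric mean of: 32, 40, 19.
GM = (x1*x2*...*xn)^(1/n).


Product = 32 × 40 × 19 = 24320
GM = 24320^(1/3) = 28.9726

GM = 28.9726


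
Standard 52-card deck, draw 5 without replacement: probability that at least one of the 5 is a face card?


P(at least one) = 1 - P(none)
P(none) = (40/52) × (39/51) × (38/50) × (37/49) × (36/48) = 0.253181
P(at least one) = 1 - 0.253181 = 0.7468

P = 0.7468


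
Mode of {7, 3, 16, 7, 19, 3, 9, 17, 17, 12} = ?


Frequencies: 3:2, 7:2, 9:1, 12:1, 16:1, 17:2, 19:1
Max frequency = 2
Mode = 3, 7, 17

Mode = 3, 7, 17


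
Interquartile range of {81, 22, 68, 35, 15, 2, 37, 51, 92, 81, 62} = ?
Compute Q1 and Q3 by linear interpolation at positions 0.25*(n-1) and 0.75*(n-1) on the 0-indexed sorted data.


Sorted: 2, 15, 22, 35, 37, 51, 62, 68, 81, 81, 92
Q1 (25th %ile) = 28.5000
Q3 (75th %ile) = 74.5000
IQR = 74.5000 - 28.5000 = 46.0000

IQR = 46.0000


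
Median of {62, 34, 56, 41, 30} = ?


Sorted: 30, 34, 41, 56, 62
n = 5 (odd)
Middle value = 41

Median = 41


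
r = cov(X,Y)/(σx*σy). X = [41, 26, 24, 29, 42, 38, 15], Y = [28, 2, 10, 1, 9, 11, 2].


Mean X = 30.7143, Mean Y = 9.0000
SD X = 9.284615, SD Y = 8.684962
Cov = 51.428571
r = 51.428571/(9.284615*8.684962) = 0.6378

r = 0.6378


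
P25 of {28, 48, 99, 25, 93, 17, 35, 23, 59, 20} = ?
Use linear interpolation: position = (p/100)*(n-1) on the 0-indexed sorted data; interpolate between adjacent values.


Sorted: 17, 20, 23, 25, 28, 35, 48, 59, 93, 99
n = 10
Index = 25/100 * 9 = 2.2500
Lower = data[2] = 23, Upper = data[3] = 25
P25 = 23 + 0.2500*(2) = 23.5000

P25 = 23.5000


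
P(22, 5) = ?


P(22,5) = 22!/17!
= 1124000727777607680000/355687428096000
= 3160080

P(22,5) = 3160080


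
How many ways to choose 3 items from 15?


C(15,3) = 15!/(3! × 12!)
= 1307674368000/(6 × 479001600)
= 455

C(15,3) = 455


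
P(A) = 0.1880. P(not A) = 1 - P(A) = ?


P(not A) = 1 - 0.1880 = 0.8120

P(not A) = 0.8120


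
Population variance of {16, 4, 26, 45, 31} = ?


Mean = 24.4000
Squared deviations: 70.5600, 416.1600, 2.5600, 424.3600, 43.5600
Sum = 957.2000
Variance = 957.2000/5 = 191.4400

Variance = 191.4400


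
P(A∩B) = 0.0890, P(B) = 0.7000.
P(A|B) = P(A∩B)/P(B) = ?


P(A|B) = 0.0890/0.7000 = 0.1271

P(A|B) = 0.1271


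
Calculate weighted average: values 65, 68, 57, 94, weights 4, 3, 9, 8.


Numerator = 65*4 + 68*3 + 57*9 + 94*8 = 1729
Denominator = 4 + 3 + 9 + 8 = 24
WM = 1729/24 = 72.0417

WM = 72.0417


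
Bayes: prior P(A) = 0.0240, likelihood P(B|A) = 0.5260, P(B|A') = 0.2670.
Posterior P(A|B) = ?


P(B) = P(B|A)*P(A) + P(B|A')*P(A')
= 0.5260*0.0240 + 0.2670*0.9760
= 0.012624 + 0.260592 = 0.273216
P(A|B) = 0.012624/0.273216 = 0.0462

P(A|B) = 0.0462


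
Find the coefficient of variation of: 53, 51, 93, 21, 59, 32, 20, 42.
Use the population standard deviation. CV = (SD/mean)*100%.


Mean = 46.3750
SD = 22.2595
CV = (22.2595/46.3750)*100 = 47.9989%

CV = 47.9989%


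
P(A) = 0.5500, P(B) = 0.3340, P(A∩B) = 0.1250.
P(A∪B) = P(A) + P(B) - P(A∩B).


P(A∪B) = 0.5500 + 0.3340 - 0.1250
= 0.8840 - 0.1250
= 0.7590

P(A∪B) = 0.7590


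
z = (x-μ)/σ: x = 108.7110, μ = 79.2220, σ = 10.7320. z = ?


z = (108.7110 - 79.2220)/10.7320
= 29.4890/10.7320
= 2.7478

z = 2.7478


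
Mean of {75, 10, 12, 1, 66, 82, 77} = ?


Sum = 75 + 10 + 12 + 1 + 66 + 82 + 77 = 323
n = 7
Mean = 323/7 = 46.1429

Mean = 46.1429


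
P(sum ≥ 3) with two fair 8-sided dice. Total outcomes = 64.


Total outcomes = 8×8 = 64
Favorable (sum ≥ 3): 63
P = 63/64 = 0.9844

P = 0.9844


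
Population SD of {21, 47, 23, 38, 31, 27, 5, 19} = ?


Mean = 26.3750
Variance = 141.7344
SD = sqrt(141.7344) = 11.9052

SD = 11.9052


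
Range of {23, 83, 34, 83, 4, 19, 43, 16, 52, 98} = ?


Max = 98, Min = 4
Range = 98 - 4 = 94

Range = 94


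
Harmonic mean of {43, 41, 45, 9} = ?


Sum of reciprocals = 1/43 + 1/41 + 1/45 + 1/9 = 0.180979
HM = 4/0.180979 = 22.1020

HM = 22.1020


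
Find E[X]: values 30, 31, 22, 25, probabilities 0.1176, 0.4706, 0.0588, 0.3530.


E[X] = 30*0.1176 + 31*0.4706 + 22*0.0588 + 25*0.3530
= 3.5280 + 14.5886 + 1.2936 + 8.8250
= 28.2352

E[X] = 28.2352


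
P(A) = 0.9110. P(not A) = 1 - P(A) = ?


P(not A) = 1 - 0.9110 = 0.0890

P(not A) = 0.0890


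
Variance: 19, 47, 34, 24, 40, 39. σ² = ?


Mean = 33.8333
Squared deviations: 220.0278, 173.3611, 0.0278, 96.6944, 38.0278, 26.6944
Sum = 554.8333
Variance = 554.8333/6 = 92.4722

Variance = 92.4722


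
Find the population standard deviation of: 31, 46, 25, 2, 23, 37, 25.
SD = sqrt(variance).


Mean = 27.0000
Variance = 160.8571
SD = sqrt(160.8571) = 12.6829

SD = 12.6829


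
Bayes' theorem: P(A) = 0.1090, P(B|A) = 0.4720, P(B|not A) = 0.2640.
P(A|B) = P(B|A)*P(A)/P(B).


P(B) = P(B|A)*P(A) + P(B|A')*P(A')
= 0.4720*0.1090 + 0.2640*0.8910
= 0.051448 + 0.235224 = 0.286672
P(A|B) = 0.051448/0.286672 = 0.1795

P(A|B) = 0.1795


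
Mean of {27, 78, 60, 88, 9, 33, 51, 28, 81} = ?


Sum = 27 + 78 + 60 + 88 + 9 + 33 + 51 + 28 + 81 = 455
n = 9
Mean = 455/9 = 50.5556

Mean = 50.5556


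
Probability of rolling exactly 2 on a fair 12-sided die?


Favorable outcomes (roll = 2): 1
Total outcomes = 12
P = 1/12 = 0.0833

P = 0.0833


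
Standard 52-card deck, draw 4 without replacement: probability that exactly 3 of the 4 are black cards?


Hypergeometric: P(X=3) = C(26,3)·C(26,1) / C(52,4)
= 2600 × 26 / 270725
= 67600/270725 = 0.2497

P = 0.2497


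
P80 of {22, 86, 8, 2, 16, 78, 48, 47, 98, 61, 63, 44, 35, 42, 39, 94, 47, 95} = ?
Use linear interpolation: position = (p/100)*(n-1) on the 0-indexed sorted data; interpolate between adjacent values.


Sorted: 2, 8, 16, 22, 35, 39, 42, 44, 47, 47, 48, 61, 63, 78, 86, 94, 95, 98
n = 18
Index = 80/100 * 17 = 13.6000
Lower = data[13] = 78, Upper = data[14] = 86
P80 = 78 + 0.6000*(8) = 82.8000

P80 = 82.8000


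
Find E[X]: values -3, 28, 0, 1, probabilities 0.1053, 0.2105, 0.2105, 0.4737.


E[X] = -3*0.1053 + 28*0.2105 + 0*0.2105 + 1*0.4737
= -0.3159 + 5.8940 + 0 + 0.4737
= 6.0518

E[X] = 6.0518


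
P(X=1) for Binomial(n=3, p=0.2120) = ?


C(3,1) = 3
p^1 = 0.212000
(1-p)^2 = 0.620944
P = 3 * 0.212000 * 0.620944 = 0.3949

P(X=1) = 0.3949


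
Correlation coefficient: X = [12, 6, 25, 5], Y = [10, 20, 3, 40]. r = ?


Mean X = 12.0000, Mean Y = 18.2500
SD X = 7.968689, SD Y = 13.935118
Cov = -90.250000
r = -90.250000/(7.968689*13.935118) = -0.8127

r = -0.8127


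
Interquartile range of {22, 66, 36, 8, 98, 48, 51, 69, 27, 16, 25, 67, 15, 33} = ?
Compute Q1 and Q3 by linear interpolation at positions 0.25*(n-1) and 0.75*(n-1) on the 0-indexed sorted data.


Sorted: 8, 15, 16, 22, 25, 27, 33, 36, 48, 51, 66, 67, 69, 98
Q1 (25th %ile) = 22.7500
Q3 (75th %ile) = 62.2500
IQR = 62.2500 - 22.7500 = 39.5000

IQR = 39.5000


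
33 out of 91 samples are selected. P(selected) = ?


P = 33/91 = 0.3626

P = 0.3626


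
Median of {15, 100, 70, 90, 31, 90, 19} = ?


Sorted: 15, 19, 31, 70, 90, 90, 100
n = 7 (odd)
Middle value = 70

Median = 70


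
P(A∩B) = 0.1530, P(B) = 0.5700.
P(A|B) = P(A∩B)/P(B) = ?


P(A|B) = 0.1530/0.5700 = 0.2684

P(A|B) = 0.2684


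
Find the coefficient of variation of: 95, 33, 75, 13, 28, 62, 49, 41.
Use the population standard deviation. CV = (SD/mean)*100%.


Mean = 49.5000
SD = 25.0400
CV = (25.0400/49.5000)*100 = 50.5858%

CV = 50.5858%


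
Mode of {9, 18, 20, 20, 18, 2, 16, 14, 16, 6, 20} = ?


Frequencies: 2:1, 6:1, 9:1, 14:1, 16:2, 18:2, 20:3
Max frequency = 3
Mode = 20

Mode = 20


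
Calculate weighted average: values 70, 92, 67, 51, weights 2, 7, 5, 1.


Numerator = 70*2 + 92*7 + 67*5 + 51*1 = 1170
Denominator = 2 + 7 + 5 + 1 = 15
WM = 1170/15 = 78.0000

WM = 78.0000


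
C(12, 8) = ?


C(12,8) = 12!/(8! × 4!)
= 479001600/(40320 × 24)
= 495

C(12,8) = 495


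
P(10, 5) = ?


P(10,5) = 10!/5!
= 3628800/120
= 30240

P(10,5) = 30240


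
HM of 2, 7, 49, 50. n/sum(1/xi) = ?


Sum of reciprocals = 1/2 + 1/7 + 1/49 + 1/50 = 0.683265
HM = 4/0.683265 = 5.8542

HM = 5.8542


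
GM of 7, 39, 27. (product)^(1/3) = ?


Product = 7 × 39 × 27 = 7371
GM = 7371^(1/3) = 19.4615

GM = 19.4615


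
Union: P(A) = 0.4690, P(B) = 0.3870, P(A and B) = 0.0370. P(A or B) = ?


P(A∪B) = 0.4690 + 0.3870 - 0.0370
= 0.8560 - 0.0370
= 0.8190

P(A∪B) = 0.8190


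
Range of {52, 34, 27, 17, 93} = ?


Max = 93, Min = 17
Range = 93 - 17 = 76

Range = 76


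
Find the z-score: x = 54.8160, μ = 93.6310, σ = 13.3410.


z = (54.8160 - 93.6310)/13.3410
= -38.8150/13.3410
= -2.9095

z = -2.9095


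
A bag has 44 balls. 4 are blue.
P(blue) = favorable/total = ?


P = 4/44 = 0.0909

P = 0.0909


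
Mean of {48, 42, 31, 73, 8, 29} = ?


Sum = 48 + 42 + 31 + 73 + 8 + 29 = 231
n = 6
Mean = 231/6 = 38.5000

Mean = 38.5000


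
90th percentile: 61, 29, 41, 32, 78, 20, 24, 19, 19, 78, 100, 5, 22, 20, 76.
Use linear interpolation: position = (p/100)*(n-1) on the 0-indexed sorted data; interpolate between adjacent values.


Sorted: 5, 19, 19, 20, 20, 22, 24, 29, 32, 41, 61, 76, 78, 78, 100
n = 15
Index = 90/100 * 14 = 12.6000
Lower = data[12] = 78, Upper = data[13] = 78
P90 = 78 + 0.6000*(0) = 78.0000

P90 = 78.0000


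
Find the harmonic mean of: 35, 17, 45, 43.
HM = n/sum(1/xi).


Sum of reciprocals = 1/35 + 1/17 + 1/45 + 1/43 = 0.132873
HM = 4/0.132873 = 30.1039

HM = 30.1039


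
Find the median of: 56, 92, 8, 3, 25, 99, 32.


Sorted: 3, 8, 25, 32, 56, 92, 99
n = 7 (odd)
Middle value = 32

Median = 32


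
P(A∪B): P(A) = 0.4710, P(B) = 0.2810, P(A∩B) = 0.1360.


P(A∪B) = 0.4710 + 0.2810 - 0.1360
= 0.7520 - 0.1360
= 0.6160

P(A∪B) = 0.6160


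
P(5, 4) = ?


P(5,4) = 5!/1!
= 120/1
= 120

P(5,4) = 120


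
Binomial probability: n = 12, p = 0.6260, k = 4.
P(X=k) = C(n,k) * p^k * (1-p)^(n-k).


C(12,4) = 495
p^4 = 0.153567
(1-p)^8 = 0.000383
P = 495 * 0.153567 * 0.000383 = 0.0291

P(X=4) = 0.0291


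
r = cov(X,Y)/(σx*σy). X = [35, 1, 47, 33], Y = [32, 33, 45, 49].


Mean X = 29.0000, Mean Y = 39.7500
SD X = 17.029386, SD Y = 7.395100
Cov = 68.500000
r = 68.500000/(17.029386*7.395100) = 0.5439

r = 0.5439


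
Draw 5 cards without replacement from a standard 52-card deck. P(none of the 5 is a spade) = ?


P(no spades) = (39/52) × (38/51) × (37/50) × (36/49) × (35/48)
= 0.2215

P = 0.2215


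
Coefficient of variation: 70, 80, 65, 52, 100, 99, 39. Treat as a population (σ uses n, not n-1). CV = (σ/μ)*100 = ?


Mean = 72.1429
SD = 21.1081
CV = (21.1081/72.1429)*100 = 29.2587%

CV = 29.2587%


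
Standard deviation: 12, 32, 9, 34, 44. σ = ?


Mean = 26.2000
Variance = 181.7600
SD = sqrt(181.7600) = 13.4818

SD = 13.4818


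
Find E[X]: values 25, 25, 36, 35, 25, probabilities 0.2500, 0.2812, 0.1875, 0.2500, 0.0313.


E[X] = 25*0.2500 + 25*0.2812 + 36*0.1875 + 35*0.2500 + 25*0.0313
= 6.2500 + 7.0300 + 6.7500 + 8.7500 + 0.7825
= 29.5625

E[X] = 29.5625


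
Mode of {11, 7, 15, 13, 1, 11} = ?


Frequencies: 1:1, 7:1, 11:2, 13:1, 15:1
Max frequency = 2
Mode = 11

Mode = 11


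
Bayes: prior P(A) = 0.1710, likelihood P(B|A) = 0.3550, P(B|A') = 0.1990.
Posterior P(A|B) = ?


P(B) = P(B|A)*P(A) + P(B|A')*P(A')
= 0.3550*0.1710 + 0.1990*0.8290
= 0.060705 + 0.164971 = 0.225676
P(A|B) = 0.060705/0.225676 = 0.2690

P(A|B) = 0.2690


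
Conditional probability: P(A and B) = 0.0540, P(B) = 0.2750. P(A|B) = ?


P(A|B) = 0.0540/0.2750 = 0.1964

P(A|B) = 0.1964


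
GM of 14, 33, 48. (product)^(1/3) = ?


Product = 14 × 33 × 48 = 22176
GM = 22176^(1/3) = 28.0949

GM = 28.0949


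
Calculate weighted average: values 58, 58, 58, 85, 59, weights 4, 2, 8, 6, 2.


Numerator = 58*4 + 58*2 + 58*8 + 85*6 + 59*2 = 1440
Denominator = 4 + 2 + 8 + 6 + 2 = 22
WM = 1440/22 = 65.4545

WM = 65.4545


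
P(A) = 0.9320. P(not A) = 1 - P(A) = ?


P(not A) = 1 - 0.9320 = 0.0680

P(not A) = 0.0680


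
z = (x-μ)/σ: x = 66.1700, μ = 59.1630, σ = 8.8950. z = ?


z = (66.1700 - 59.1630)/8.8950
= 7.0070/8.8950
= 0.7877

z = 0.7877


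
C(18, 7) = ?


C(18,7) = 18!/(7! × 11!)
= 6402373705728000/(5040 × 39916800)
= 31824

C(18,7) = 31824


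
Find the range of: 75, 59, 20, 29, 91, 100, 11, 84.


Max = 100, Min = 11
Range = 100 - 11 = 89

Range = 89


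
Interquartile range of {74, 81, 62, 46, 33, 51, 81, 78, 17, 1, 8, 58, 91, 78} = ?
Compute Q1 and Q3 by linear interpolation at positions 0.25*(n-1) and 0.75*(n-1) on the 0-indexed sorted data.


Sorted: 1, 8, 17, 33, 46, 51, 58, 62, 74, 78, 78, 81, 81, 91
Q1 (25th %ile) = 36.2500
Q3 (75th %ile) = 78.0000
IQR = 78.0000 - 36.2500 = 41.7500

IQR = 41.7500


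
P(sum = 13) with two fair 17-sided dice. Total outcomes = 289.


Total outcomes = 17×17 = 289
Favorable (sum = 13): 12
P = 12/289 = 0.0415

P = 0.0415


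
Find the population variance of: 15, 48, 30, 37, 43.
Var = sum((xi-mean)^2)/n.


Mean = 34.6000
Squared deviations: 384.1600, 179.5600, 21.1600, 5.7600, 70.5600
Sum = 661.2000
Variance = 661.2000/5 = 132.2400

Variance = 132.2400


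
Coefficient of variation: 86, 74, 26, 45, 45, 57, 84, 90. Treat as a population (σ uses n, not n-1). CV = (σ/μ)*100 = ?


Mean = 63.3750
SD = 21.9996
CV = (21.9996/63.3750)*100 = 34.7134%

CV = 34.7134%


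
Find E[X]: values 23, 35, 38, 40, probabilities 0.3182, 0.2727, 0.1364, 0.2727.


E[X] = 23*0.3182 + 35*0.2727 + 38*0.1364 + 40*0.2727
= 7.3186 + 9.5445 + 5.1832 + 10.9080
= 32.9543

E[X] = 32.9543


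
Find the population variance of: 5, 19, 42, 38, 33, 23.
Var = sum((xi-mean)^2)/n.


Mean = 26.6667
Squared deviations: 469.4444, 58.7778, 235.1111, 128.4444, 40.1111, 13.4444
Sum = 945.3333
Variance = 945.3333/6 = 157.5556

Variance = 157.5556


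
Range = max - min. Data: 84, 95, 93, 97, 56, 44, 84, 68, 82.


Max = 97, Min = 44
Range = 97 - 44 = 53

Range = 53


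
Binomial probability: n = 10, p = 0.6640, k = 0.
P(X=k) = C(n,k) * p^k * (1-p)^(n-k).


C(10,0) = 1
p^0 = 1.000000
(1-p)^10 = 1.833972e-05
P = 1 * 1.000000 * 1.833972e-05 = 1.8340e-05

P(X=0) = 1.8340e-05


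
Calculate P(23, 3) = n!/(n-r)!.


P(23,3) = 23!/20!
= 25852016738884976640000/2432902008176640000
= 10626

P(23,3) = 10626


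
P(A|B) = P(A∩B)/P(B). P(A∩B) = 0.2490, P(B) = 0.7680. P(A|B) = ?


P(A|B) = 0.2490/0.7680 = 0.3242

P(A|B) = 0.3242


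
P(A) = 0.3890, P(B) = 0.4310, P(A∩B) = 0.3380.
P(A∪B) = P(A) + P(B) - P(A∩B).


P(A∪B) = 0.3890 + 0.4310 - 0.3380
= 0.8200 - 0.3380
= 0.4820

P(A∪B) = 0.4820


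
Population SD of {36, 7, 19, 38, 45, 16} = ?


Mean = 26.8333
Variance = 185.1389
SD = sqrt(185.1389) = 13.6066

SD = 13.6066


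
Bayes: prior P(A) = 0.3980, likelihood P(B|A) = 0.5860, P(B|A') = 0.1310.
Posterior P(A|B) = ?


P(B) = P(B|A)*P(A) + P(B|A')*P(A')
= 0.5860*0.3980 + 0.1310*0.6020
= 0.233228 + 0.078862 = 0.312090
P(A|B) = 0.233228/0.312090 = 0.7473

P(A|B) = 0.7473


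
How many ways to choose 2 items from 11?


C(11,2) = 11!/(2! × 9!)
= 39916800/(2 × 362880)
= 55

C(11,2) = 55


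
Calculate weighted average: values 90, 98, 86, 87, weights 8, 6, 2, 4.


Numerator = 90*8 + 98*6 + 86*2 + 87*4 = 1828
Denominator = 8 + 6 + 2 + 4 = 20
WM = 1828/20 = 91.4000

WM = 91.4000


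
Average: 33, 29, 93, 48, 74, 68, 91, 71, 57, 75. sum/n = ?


Sum = 33 + 29 + 93 + 48 + 74 + 68 + 91 + 71 + 57 + 75 = 639
n = 10
Mean = 639/10 = 63.9000

Mean = 63.9000


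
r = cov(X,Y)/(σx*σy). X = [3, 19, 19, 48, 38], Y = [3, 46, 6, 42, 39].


Mean X = 25.4000, Mean Y = 27.2000
SD X = 15.831614, SD Y = 18.691174
Cov = 208.120000
r = 208.120000/(15.831614*18.691174) = 0.7033

r = 0.7033


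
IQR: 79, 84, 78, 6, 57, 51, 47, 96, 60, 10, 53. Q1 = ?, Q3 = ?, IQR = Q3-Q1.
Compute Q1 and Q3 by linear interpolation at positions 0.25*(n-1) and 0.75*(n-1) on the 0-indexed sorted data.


Sorted: 6, 10, 47, 51, 53, 57, 60, 78, 79, 84, 96
Q1 (25th %ile) = 49.0000
Q3 (75th %ile) = 78.5000
IQR = 78.5000 - 49.0000 = 29.5000

IQR = 29.5000


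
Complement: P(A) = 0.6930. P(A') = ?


P(not A) = 1 - 0.6930 = 0.3070

P(not A) = 0.3070


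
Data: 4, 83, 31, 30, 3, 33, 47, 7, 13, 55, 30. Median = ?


Sorted: 3, 4, 7, 13, 30, 30, 31, 33, 47, 55, 83
n = 11 (odd)
Middle value = 30

Median = 30


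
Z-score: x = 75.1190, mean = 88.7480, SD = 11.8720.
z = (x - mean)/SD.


z = (75.1190 - 88.7480)/11.8720
= -13.6290/11.8720
= -1.1480

z = -1.1480


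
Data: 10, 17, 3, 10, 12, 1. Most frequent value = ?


Frequencies: 1:1, 3:1, 10:2, 12:1, 17:1
Max frequency = 2
Mode = 10

Mode = 10


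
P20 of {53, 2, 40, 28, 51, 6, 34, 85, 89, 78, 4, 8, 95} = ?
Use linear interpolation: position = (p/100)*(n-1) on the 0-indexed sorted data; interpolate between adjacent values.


Sorted: 2, 4, 6, 8, 28, 34, 40, 51, 53, 78, 85, 89, 95
n = 13
Index = 20/100 * 12 = 2.4000
Lower = data[2] = 6, Upper = data[3] = 8
P20 = 6 + 0.4000*(2) = 6.8000

P20 = 6.8000


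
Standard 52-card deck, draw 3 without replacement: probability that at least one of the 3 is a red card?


P(at least one) = 1 - P(none)
P(none) = (26/52) × (25/51) × (24/50) = 0.117647
P(at least one) = 1 - 0.117647 = 0.8824

P = 0.8824


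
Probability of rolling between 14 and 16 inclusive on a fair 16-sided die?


Favorable outcomes (14 ≤ roll ≤ 16): 3
Total outcomes = 16
P = 3/16 = 0.1875

P = 0.1875


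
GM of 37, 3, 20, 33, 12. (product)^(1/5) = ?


Product = 37 × 3 × 20 × 33 × 12 = 879120
GM = 879120^(1/5) = 15.4458

GM = 15.4458


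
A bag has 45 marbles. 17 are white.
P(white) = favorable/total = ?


P = 17/45 = 0.3778

P = 0.3778


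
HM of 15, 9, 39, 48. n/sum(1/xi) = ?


Sum of reciprocals = 1/15 + 1/9 + 1/39 + 1/48 = 0.224252
HM = 4/0.224252 = 17.8371

HM = 17.8371


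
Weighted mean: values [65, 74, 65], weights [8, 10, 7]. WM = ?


Numerator = 65*8 + 74*10 + 65*7 = 1715
Denominator = 8 + 10 + 7 = 25
WM = 1715/25 = 68.6000

WM = 68.6000


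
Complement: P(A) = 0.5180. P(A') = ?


P(not A) = 1 - 0.5180 = 0.4820

P(not A) = 0.4820


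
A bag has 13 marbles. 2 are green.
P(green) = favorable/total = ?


P = 2/13 = 0.1538

P = 0.1538


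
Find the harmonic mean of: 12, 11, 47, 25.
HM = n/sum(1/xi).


Sum of reciprocals = 1/12 + 1/11 + 1/47 + 1/25 = 0.235519
HM = 4/0.235519 = 16.9838

HM = 16.9838


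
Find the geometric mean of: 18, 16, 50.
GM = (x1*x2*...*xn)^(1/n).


Product = 18 × 16 × 50 = 14400
GM = 14400^(1/3) = 24.3288

GM = 24.3288


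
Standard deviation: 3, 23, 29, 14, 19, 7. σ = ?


Mean = 15.8333
Variance = 80.1389
SD = sqrt(80.1389) = 8.9520

SD = 8.9520


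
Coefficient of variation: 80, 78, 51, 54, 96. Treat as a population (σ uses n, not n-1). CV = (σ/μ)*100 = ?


Mean = 71.8000
SD = 16.9753
CV = (16.9753/71.8000)*100 = 23.6424%

CV = 23.6424%


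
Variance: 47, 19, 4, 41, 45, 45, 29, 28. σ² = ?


Mean = 32.2500
Squared deviations: 217.5625, 175.5625, 798.0625, 76.5625, 162.5625, 162.5625, 10.5625, 18.0625
Sum = 1621.5000
Variance = 1621.5000/8 = 202.6875

Variance = 202.6875


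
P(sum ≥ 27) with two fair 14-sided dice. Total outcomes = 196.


Total outcomes = 14×14 = 196
Favorable (sum ≥ 27): 3
P = 3/196 = 0.0153

P = 0.0153


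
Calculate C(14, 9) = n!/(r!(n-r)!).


C(14,9) = 14!/(9! × 5!)
= 87178291200/(362880 × 120)
= 2002

C(14,9) = 2002


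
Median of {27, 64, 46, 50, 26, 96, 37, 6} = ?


Sorted: 6, 26, 27, 37, 46, 50, 64, 96
n = 8 (even)
Middle values: 37 and 46
Median = (37+46)/2 = 41.5000

Median = 41.5000


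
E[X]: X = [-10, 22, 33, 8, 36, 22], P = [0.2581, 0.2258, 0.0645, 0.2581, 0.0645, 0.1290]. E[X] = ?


E[X] = -10*0.2581 + 22*0.2258 + 33*0.0645 + 8*0.2581 + 36*0.0645 + 22*0.1290
= -2.5810 + 4.9676 + 2.1285 + 2.0648 + 2.3220 + 2.8380
= 11.7399

E[X] = 11.7399


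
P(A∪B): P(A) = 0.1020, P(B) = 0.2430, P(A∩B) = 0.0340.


P(A∪B) = 0.1020 + 0.2430 - 0.0340
= 0.3450 - 0.0340
= 0.3110

P(A∪B) = 0.3110


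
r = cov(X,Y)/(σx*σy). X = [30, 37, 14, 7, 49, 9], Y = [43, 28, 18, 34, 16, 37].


Mean X = 24.3333, Mean Y = 29.3333
SD X = 15.509853, SD Y = 9.792287
Cov = -58.277778
r = -58.277778/(15.509853*9.792287) = -0.3837

r = -0.3837


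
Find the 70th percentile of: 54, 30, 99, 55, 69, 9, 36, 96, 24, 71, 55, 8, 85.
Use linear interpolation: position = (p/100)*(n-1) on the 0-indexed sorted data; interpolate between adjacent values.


Sorted: 8, 9, 24, 30, 36, 54, 55, 55, 69, 71, 85, 96, 99
n = 13
Index = 70/100 * 12 = 8.4000
Lower = data[8] = 69, Upper = data[9] = 71
P70 = 69 + 0.4000*(2) = 69.8000

P70 = 69.8000


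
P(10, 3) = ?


P(10,3) = 10!/7!
= 3628800/5040
= 720

P(10,3) = 720


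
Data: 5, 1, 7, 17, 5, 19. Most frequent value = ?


Frequencies: 1:1, 5:2, 7:1, 17:1, 19:1
Max frequency = 2
Mode = 5

Mode = 5


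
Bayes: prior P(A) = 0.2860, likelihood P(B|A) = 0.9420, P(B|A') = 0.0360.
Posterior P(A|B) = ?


P(B) = P(B|A)*P(A) + P(B|A')*P(A')
= 0.9420*0.2860 + 0.0360*0.7140
= 0.269412 + 0.025704 = 0.295116
P(A|B) = 0.269412/0.295116 = 0.9129

P(A|B) = 0.9129


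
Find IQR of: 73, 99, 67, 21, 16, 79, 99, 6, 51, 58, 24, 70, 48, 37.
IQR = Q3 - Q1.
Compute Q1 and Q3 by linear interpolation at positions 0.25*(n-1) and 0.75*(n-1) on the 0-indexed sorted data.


Sorted: 6, 16, 21, 24, 37, 48, 51, 58, 67, 70, 73, 79, 99, 99
Q1 (25th %ile) = 27.2500
Q3 (75th %ile) = 72.2500
IQR = 72.2500 - 27.2500 = 45.0000

IQR = 45.0000


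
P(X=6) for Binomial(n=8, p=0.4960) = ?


C(8,6) = 28
p^6 = 0.014890
(1-p)^2 = 0.254016
P = 28 * 0.014890 * 0.254016 = 0.1059

P(X=6) = 0.1059


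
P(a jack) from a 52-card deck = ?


4 jacks in 52 cards
P = 4/52 = 0.0769

P = 0.0769


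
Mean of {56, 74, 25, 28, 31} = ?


Sum = 56 + 74 + 25 + 28 + 31 = 214
n = 5
Mean = 214/5 = 42.8000

Mean = 42.8000


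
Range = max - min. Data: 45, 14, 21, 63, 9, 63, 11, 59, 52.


Max = 63, Min = 9
Range = 63 - 9 = 54

Range = 54


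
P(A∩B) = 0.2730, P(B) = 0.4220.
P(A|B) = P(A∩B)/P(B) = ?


P(A|B) = 0.2730/0.4220 = 0.6469

P(A|B) = 0.6469


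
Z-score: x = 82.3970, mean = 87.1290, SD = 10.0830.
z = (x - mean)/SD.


z = (82.3970 - 87.1290)/10.0830
= -4.7320/10.0830
= -0.4693

z = -0.4693


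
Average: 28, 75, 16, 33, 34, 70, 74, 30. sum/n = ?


Sum = 28 + 75 + 16 + 33 + 34 + 70 + 74 + 30 = 360
n = 8
Mean = 360/8 = 45.0000

Mean = 45.0000


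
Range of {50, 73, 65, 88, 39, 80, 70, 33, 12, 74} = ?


Max = 88, Min = 12
Range = 88 - 12 = 76

Range = 76


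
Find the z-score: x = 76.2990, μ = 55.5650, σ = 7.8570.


z = (76.2990 - 55.5650)/7.8570
= 20.7340/7.8570
= 2.6389

z = 2.6389


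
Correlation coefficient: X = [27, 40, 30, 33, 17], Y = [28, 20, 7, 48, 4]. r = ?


Mean X = 29.4000, Mean Y = 21.4000
SD X = 7.552483, SD Y = 15.894653
Cov = 54.440000
r = 54.440000/(7.552483*15.894653) = 0.4535

r = 0.4535


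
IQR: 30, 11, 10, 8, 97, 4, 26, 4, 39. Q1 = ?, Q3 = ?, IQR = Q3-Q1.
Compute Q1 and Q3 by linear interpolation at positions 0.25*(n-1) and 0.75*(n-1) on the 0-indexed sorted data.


Sorted: 4, 4, 8, 10, 11, 26, 30, 39, 97
Q1 (25th %ile) = 8.0000
Q3 (75th %ile) = 30.0000
IQR = 30.0000 - 8.0000 = 22.0000

IQR = 22.0000


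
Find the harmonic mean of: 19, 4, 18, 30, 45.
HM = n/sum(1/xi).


Sum of reciprocals = 1/19 + 1/4 + 1/18 + 1/30 + 1/45 = 0.413743
HM = 5/0.413743 = 12.0848

HM = 12.0848


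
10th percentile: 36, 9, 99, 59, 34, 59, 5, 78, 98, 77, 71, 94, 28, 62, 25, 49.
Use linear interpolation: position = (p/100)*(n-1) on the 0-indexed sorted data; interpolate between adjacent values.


Sorted: 5, 9, 25, 28, 34, 36, 49, 59, 59, 62, 71, 77, 78, 94, 98, 99
n = 16
Index = 10/100 * 15 = 1.5000
Lower = data[1] = 9, Upper = data[2] = 25
P10 = 9 + 0.5000*(16) = 17.0000

P10 = 17.0000
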